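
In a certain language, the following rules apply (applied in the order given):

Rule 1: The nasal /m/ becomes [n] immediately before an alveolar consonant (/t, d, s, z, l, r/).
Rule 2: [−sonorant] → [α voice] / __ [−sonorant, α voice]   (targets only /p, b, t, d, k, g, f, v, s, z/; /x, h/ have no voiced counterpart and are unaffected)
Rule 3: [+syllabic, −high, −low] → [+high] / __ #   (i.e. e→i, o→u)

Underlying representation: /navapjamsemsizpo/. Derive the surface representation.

navapjansensispu

Rule 1 (nasal place assimilation): /m/ precedes the alveolar consonant /s/, so it assimilates in place to [n]. /m/ precedes the alveolar consonant /s/, so it assimilates in place to [n]. /navapjamsemsizpo/ → navapjansensizpo.
Rule 2 (regressive voicing assimilation): /z/ precedes the voiceless obstruent /p/, so it devoices to [s] by assimilation. /navapjansensizpo/ → navapjansensispo.
Rule 3 (final vowel raising): /o/ is a mid vowel in word-final position, so it raises to [u]. /navapjansensispo/ → navapjansensispu.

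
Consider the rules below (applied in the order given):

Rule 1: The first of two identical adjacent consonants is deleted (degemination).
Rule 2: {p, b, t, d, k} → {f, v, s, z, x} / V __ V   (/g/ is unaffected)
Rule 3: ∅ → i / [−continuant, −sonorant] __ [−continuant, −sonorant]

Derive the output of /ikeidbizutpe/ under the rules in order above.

ixeidibizutipe

Rule 1 (degemination): no segment meets the environment; /ikeidbizutpe/ is unchanged.
Rule 2 (intervocalic spirantization): /k/ is a stop between vowels /i/ and /e/, so it spirantizes to the fricative [x]. /ikeidbizutpe/ → ixeidbizutpe.
Rule 3 (stop-cluster i-epenthesis): /d/ and /b/ form a stop–stop cluster, so [i] is inserted between them. /t/ and /p/ form a stop–stop cluster, so [i] is inserted between them. /ixeidbizutpe/ → ixeidibizutipe.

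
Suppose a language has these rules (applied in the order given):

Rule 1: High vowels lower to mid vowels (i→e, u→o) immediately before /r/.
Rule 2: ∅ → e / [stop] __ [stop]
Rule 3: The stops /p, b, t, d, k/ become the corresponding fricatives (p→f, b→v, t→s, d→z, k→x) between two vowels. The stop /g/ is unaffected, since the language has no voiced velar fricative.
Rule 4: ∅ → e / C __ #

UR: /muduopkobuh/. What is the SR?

muzuofexovuhe

Rule 1 (pre-rhotic lowering): no segment meets the environment; /muduopkobuh/ is unchanged.
Rule 2 (stop-cluster e-epenthesis): /p/ and /k/ form a stop–stop cluster, so [e] is inserted between them. /muduopkobuh/ → muduopekobuh.
Rule 3 (intervocalic spirantization): /d/ is a stop between vowels /u/ and /u/, so it spirantizes to the fricative [z]. /p/ is a stop between vowels /o/ and /e/, so it spirantizes to the fricative [f]. /k/ is a stop between vowels /e/ and /o/, so it spirantizes to the fricative [x]. /b/ is a stop between vowels /o/ and /u/, so it spirantizes to the fricative [v]. /muduopekobuh/ → muzuofexovuh.
Rule 4 (final e-epenthesis): the form ends in the consonant /h/, so [e] is inserted word-finally. /muzuofexovuh/ → muzuofexovuhe.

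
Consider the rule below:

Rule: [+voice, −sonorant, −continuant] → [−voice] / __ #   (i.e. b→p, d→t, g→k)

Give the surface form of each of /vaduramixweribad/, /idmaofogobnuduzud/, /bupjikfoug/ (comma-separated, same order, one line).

/vaduramixweribad/: /d/ is a voiced stop in word-final position, so it devoices to [t]. → [vaduramixweribat].
/idmaofogobnuduzud/: /d/ is a voiced stop in word-final position, so it devoices to [t]. → [idmaofogobnuduzut].
/bupjikfoug/: /g/ is a voiced stop in word-final position, so it devoices to [k]. → [bupjikfouk].

vaduramixweribat, idmaofogobnuduzut, bupjikfouk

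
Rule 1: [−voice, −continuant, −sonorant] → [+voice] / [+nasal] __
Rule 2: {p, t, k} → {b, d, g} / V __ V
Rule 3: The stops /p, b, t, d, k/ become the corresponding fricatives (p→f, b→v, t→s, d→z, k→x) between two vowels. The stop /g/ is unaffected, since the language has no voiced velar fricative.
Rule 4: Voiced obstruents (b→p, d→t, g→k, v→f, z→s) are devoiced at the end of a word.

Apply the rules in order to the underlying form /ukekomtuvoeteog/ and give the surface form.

ugegomduvoezeok

Rule 1 (post-nasal voicing): /t/ is a voiceless stop immediately after the nasal /m/, so it voices to [d]. /ukekomtuvoeteog/ → ukekomduvoeteog.
Rule 2 (intervocalic voicing): /k/ is a voiceless stop between vowels /u/ and /e/, so it voices to [g]. /k/ is a voiceless stop between vowels /e/ and /o/, so it voices to [g]. /t/ is a voiceless stop between vowels /e/ and /e/, so it voices to [d]. /ukekomduvoeteog/ → ugegomduvoedeog.
Rule 3 (intervocalic spirantization): /d/ is a stop between vowels /e/ and /e/, so it spirantizes to the fricative [z]. /ugegomduvoedeog/ → ugegomduvoezeog.
Rule 4 (final devoicing): /g/ is a voiced obstruent in word-final position, so it devoices to [k]. /ugegomduvoezeog/ → ugegomduvoezeok.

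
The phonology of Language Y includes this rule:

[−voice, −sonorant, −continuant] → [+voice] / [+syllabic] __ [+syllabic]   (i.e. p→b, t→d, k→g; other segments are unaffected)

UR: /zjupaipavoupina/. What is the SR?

zjubaibavoubina

/p/ is a voiceless stop between vowels /u/ and /a/, so it voices to [b].
/p/ is a voiceless stop between vowels /i/ and /a/, so it voices to [b].
/p/ is a voiceless stop between vowels /u/ and /i/, so it voices to [b].
Surface form: [zjubaibavoubina].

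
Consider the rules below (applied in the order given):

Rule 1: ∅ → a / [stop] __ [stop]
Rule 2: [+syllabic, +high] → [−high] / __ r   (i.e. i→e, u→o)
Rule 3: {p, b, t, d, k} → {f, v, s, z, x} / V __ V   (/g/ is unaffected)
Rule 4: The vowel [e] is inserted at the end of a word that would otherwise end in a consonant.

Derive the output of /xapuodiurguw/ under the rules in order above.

Rule 1 (stop-cluster a-epenthesis): no segment meets the environment; /xapuodiurguw/ is unchanged.
Rule 2 (pre-rhotic lowering): /u/ is a high vowel immediately before /r/, so it lowers to [o]. /xapuodiurguw/ → xapuodiorguw.
Rule 3 (intervocalic spirantization): /p/ is a stop between vowels /a/ and /u/, so it spirantizes to the fricative [f]. /d/ is a stop between vowels /o/ and /i/, so it spirantizes to the fricative [z]. /xapuodiorguw/ → xafuoziorguw.
Rule 4 (final e-epenthesis): the form ends in the consonant /w/, so [e] is inserted word-finally. /xafuoziorguw/ → xafuoziorguwe.

xafuoziorguwe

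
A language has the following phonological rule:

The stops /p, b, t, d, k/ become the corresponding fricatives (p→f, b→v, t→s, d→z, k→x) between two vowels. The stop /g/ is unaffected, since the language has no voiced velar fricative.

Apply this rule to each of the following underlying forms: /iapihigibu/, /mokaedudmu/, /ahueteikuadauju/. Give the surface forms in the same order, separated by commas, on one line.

/iapihigibu/: /p/ is a stop between vowels /a/ and /i/, so it spirantizes to the fricative [f]. /b/ is a stop between vowels /i/ and /u/, so it spirantizes to the fricative [v]. → [iafihigivu].
/mokaedudmu/: /k/ is a stop between vowels /o/ and /a/, so it spirantizes to the fricative [x]. /d/ is a stop between vowels /e/ and /u/, so it spirantizes to the fricative [z]. → [moxaezudmu].
/ahueteikuadauju/: /t/ is a stop between vowels /e/ and /e/, so it spirantizes to the fricative [s]. /k/ is a stop between vowels /i/ and /u/, so it spirantizes to the fricative [x]. /d/ is a stop between vowels /a/ and /a/, so it spirantizes to the fricative [z]. → [ahueseixuazauju].

iafihigivu, moxaezudmu, ahueseixuazauju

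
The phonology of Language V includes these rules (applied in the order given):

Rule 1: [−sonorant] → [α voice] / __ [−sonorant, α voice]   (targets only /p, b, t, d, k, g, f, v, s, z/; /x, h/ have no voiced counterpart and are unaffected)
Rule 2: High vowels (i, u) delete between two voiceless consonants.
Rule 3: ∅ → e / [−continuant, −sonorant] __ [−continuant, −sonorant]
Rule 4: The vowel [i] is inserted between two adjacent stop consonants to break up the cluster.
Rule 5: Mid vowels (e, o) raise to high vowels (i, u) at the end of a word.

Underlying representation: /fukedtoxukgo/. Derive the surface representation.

fketetoxugegu

Rule 1 (regressive voicing assimilation): /d/ precedes the voiceless obstruent /t/, so it devoices to [t] by assimilation. /k/ precedes the voiced obstruent /g/, so it voices to [g] by assimilation. /fukedtoxukgo/ → fukettoxuggo.
Rule 2 (high vowel syncope): /u/ is a high vowel flanked by voiceless consonants /f/ and /k/, so it deletes. /fukettoxuggo/ → fkettoxuggo.
Rule 3 (stop-cluster e-epenthesis): /t/ and /t/ form a stop–stop cluster, so [e] is inserted between them. /g/ and /g/ form a stop–stop cluster, so [e] is inserted between them. /fkettoxuggo/ → fketetoxugego.
Rule 4 (stop-cluster i-epenthesis): no segment meets the environment; /fketetoxugego/ is unchanged.
Rule 5 (final vowel raising): /o/ is a mid vowel in word-final position, so it raises to [u]. /fketetoxugego/ → fketetoxugegu.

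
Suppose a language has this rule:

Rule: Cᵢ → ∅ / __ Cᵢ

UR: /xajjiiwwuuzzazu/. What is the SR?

/jj/ is a geminate; the first /j/ deletes.
/ww/ is a geminate; the first /w/ deletes.
/zz/ is a geminate; the first /z/ deletes.
The other instances of /x/, /j/, /w/, /z/ do not occur in the required environment and remain unchanged.
Surface form: [xajiiwuuzazu].

xajiiwuuzazu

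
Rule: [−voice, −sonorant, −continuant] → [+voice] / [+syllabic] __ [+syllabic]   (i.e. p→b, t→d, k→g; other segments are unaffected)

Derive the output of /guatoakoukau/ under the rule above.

/t/ is a voiceless stop between vowels /a/ and /o/, so it voices to [d].
/k/ is a voiceless stop between vowels /a/ and /o/, so it voices to [g].
/k/ is a voiceless stop between vowels /u/ and /a/, so it voices to [g].
Surface form: [guadoagougau].

guadoagougau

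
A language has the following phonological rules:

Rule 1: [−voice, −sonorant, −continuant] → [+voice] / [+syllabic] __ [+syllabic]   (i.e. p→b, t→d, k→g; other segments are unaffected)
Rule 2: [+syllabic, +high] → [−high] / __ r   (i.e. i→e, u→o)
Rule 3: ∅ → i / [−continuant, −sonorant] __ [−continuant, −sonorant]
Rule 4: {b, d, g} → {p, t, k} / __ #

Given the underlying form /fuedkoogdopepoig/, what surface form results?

fuedikoogidobeboik

Rule 1 (intervocalic voicing): /p/ is a voiceless stop between vowels /o/ and /e/, so it voices to [b]. /p/ is a voiceless stop between vowels /e/ and /o/, so it voices to [b]. /fuedkoogdopepoig/ → fuedkoogdobeboig.
Rule 2 (pre-rhotic lowering): no segment meets the environment; /fuedkoogdobeboig/ is unchanged.
Rule 3 (stop-cluster i-epenthesis): /d/ and /k/ form a stop–stop cluster, so [i] is inserted between them. /g/ and /d/ form a stop–stop cluster, so [i] is inserted between them. /fuedkoogdobeboig/ → fuedikoogidobeboig.
Rule 4 (final devoicing): /g/ is a voiced stop in word-final position, so it devoices to [k]. /fuedikoogidobeboig/ → fuedikoogidobeboik.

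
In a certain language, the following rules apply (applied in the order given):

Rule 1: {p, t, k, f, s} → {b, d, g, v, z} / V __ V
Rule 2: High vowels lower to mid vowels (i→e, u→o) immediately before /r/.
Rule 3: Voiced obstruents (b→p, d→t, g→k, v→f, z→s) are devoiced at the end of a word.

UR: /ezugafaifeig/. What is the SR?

ezugavaiveik

Rule 1 (intervocalic voicing): /f/ is a voiceless obstruent between vowels /a/ and /a/, so it voices to [v]. /f/ is a voiceless obstruent between vowels /i/ and /e/, so it voices to [v]. /ezugafaifeig/ → ezugavaiveig.
Rule 2 (pre-rhotic lowering): no segment meets the environment; /ezugavaiveig/ is unchanged.
Rule 3 (final devoicing): /g/ is a voiced obstruent in word-final position, so it devoices to [k]. /ezugavaiveig/ → ezugavaiveik.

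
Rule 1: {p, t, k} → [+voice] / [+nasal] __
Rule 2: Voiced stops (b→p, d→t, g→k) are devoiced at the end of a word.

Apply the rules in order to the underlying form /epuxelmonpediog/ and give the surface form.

epuxelmonbediok

Rule 1 (post-nasal voicing): /p/ is a voiceless stop immediately after the nasal /n/, so it voices to [b]. /epuxelmonpediog/ → epuxelmonbediog.
Rule 2 (final devoicing): /g/ is a voiced stop in word-final position, so it devoices to [k]. /epuxelmonbediog/ → epuxelmonbediok.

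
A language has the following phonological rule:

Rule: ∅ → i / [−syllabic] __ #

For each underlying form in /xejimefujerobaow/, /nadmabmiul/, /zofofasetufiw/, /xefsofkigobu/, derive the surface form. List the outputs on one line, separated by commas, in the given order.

/xejimefujerobaow/: the form ends in the consonant /w/, so [i] is inserted word-finally. → [xejimefujerobaowi].
/nadmabmiul/: the form ends in the consonant /l/, so [i] is inserted word-finally. → [nadmabmiuli].
/zofofasetufiw/: the form ends in the consonant /w/, so [i] is inserted word-finally. → [zofofasetufiwi].
/xefsofkigobu/: the rule's environment is not met; surfaces unchanged as [xefsofkigobu].

xejimefujerobaowi, nadmabmiuli, zofofasetufiwi, xefsofkigobu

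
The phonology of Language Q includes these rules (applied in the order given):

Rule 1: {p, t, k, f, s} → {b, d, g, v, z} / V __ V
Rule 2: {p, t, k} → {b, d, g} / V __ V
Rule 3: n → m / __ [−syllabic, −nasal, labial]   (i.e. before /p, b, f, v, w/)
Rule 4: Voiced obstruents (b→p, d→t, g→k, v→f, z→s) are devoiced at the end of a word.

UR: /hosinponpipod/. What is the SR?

Rule 1 (intervocalic voicing): /s/ is a voiceless obstruent between vowels /o/ and /i/, so it voices to [z]. /p/ is a voiceless obstruent between vowels /i/ and /o/, so it voices to [b]. /hosinponpipod/ → hozinponpibod.
Rule 2 (intervocalic voicing): no segment meets the environment; /hozinponpibod/ is unchanged.
Rule 3 (nasal place assimilation): /n/ precedes the labial consonant /p/, so it assimilates in place to [m]. /n/ precedes the labial consonant /p/, so it assimilates in place to [m]. /hozinponpibod/ → hozimpompibod.
Rule 4 (final devoicing): /d/ is a voiced obstruent in word-final position, so it devoices to [t]. /hozimpompibod/ → hozimpompibot.

hozimpompibot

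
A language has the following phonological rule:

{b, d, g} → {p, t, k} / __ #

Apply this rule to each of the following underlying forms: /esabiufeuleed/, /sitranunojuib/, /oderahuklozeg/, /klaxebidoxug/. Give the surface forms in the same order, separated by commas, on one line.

esabiufeuleet, sitranunojuip, oderahuklozek, klaxebidoxuk

/esabiufeuleed/: /d/ is a voiced stop in word-final position, so it devoices to [t]. → [esabiufeuleet].
/sitranunojuib/: /b/ is a voiced stop in word-final position, so it devoices to [p]. → [sitranunojuip].
/oderahuklozeg/: /g/ is a voiced stop in word-final position, so it devoices to [k]. → [oderahuklozek].
/klaxebidoxug/: /g/ is a voiced stop in word-final position, so it devoices to [k]. → [klaxebidoxuk].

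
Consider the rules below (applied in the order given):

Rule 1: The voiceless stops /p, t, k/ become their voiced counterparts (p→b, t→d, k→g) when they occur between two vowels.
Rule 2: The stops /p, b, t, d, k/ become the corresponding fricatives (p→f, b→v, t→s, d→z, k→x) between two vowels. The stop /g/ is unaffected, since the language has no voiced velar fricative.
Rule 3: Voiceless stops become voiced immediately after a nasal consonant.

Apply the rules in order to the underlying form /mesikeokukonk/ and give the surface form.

mesigeogugong

Rule 1 (intervocalic voicing): /k/ is a voiceless stop between vowels /i/ and /e/, so it voices to [g]. /k/ is a voiceless stop between vowels /o/ and /u/, so it voices to [g]. /k/ is a voiceless stop between vowels /u/ and /o/, so it voices to [g]. /mesikeokukonk/ → mesigeogugonk.
Rule 2 (intervocalic spirantization): no segment meets the environment; /mesigeogugonk/ is unchanged.
Rule 3 (post-nasal voicing): /k/ is a voiceless stop immediately after the nasal /n/, so it voices to [g]. /mesigeogugonk/ → mesigeogugong.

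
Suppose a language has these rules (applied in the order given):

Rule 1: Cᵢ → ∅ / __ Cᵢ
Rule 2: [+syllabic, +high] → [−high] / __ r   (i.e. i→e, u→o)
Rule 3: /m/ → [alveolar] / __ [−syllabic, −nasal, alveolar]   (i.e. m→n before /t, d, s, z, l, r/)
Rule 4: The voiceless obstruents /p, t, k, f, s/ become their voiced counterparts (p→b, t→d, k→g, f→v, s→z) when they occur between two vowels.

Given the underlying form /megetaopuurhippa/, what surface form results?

Rule 1 (degemination): /pp/ is a geminate; the first /p/ deletes. /megetaopuurhippa/ → megetaopuurhipa.
Rule 2 (pre-rhotic lowering): /u/ is a high vowel immediately before /r/, so it lowers to [o]. /megetaopuurhipa/ → megetaopuorhipa.
Rule 3 (nasal place assimilation): no segment meets the environment; /megetaopuorhipa/ is unchanged.
Rule 4 (intervocalic voicing): /t/ is a voiceless obstruent between vowels /e/ and /a/, so it voices to [d]. /p/ is a voiceless obstruent between vowels /o/ and /u/, so it voices to [b]. /p/ is a voiceless obstruent between vowels /i/ and /a/, so it voices to [b]. /megetaopuorhipa/ → megedaobuorhiba.

megedaobuorhiba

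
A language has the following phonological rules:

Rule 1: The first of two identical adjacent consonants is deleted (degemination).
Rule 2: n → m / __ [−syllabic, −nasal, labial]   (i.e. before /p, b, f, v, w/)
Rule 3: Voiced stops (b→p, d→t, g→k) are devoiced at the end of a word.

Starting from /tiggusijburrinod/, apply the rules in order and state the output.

tigusijburinot

Rule 1 (degemination): /gg/ is a geminate; the first /g/ deletes. /rr/ is a geminate; the first /r/ deletes. /tiggusijburrinod/ → tigusijburinod.
Rule 2 (nasal place assimilation): no segment meets the environment; /tigusijburinod/ is unchanged.
Rule 3 (final devoicing): /d/ is a voiced stop in word-final position, so it devoices to [t]. /tigusijburinod/ → tigusijburinot.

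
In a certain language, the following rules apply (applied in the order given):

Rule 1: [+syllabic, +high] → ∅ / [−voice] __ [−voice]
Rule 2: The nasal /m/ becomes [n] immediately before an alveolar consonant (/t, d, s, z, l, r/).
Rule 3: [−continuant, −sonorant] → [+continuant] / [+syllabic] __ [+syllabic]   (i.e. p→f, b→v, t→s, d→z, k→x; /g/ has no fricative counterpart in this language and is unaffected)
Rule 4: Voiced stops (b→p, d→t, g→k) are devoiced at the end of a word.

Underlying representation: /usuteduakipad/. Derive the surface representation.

Rule 1 (high vowel syncope): /u/ is a high vowel flanked by voiceless consonants /s/ and /t/, so it deletes. /i/ is a high vowel flanked by voiceless consonants /k/ and /p/, so it deletes. /usuteduakipad/ → usteduakpad.
Rule 2 (nasal place assimilation): no segment meets the environment; /usteduakpad/ is unchanged.
Rule 3 (intervocalic spirantization): /d/ is a stop between vowels /e/ and /u/, so it spirantizes to the fricative [z]. /usteduakpad/ → ustezuakpad.
Rule 4 (final devoicing): /d/ is a voiced stop in word-final position, so it devoices to [t]. /ustezuakpad/ → ustezuakpat.

ustezuakpat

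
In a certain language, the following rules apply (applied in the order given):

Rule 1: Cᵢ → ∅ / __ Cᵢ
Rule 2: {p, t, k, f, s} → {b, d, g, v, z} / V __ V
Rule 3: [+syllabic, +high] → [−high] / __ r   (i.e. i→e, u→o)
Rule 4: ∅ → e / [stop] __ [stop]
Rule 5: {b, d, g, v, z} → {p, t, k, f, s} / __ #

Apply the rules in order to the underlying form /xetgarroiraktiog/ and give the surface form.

xetegaroeraketiok

Rule 1 (degemination): /rr/ is a geminate; the first /r/ deletes. /xetgarroiraktiog/ → xetgaroiraktiog.
Rule 2 (intervocalic voicing): no segment meets the environment; /xetgaroiraktiog/ is unchanged.
Rule 3 (pre-rhotic lowering): /i/ is a high vowel immediately before /r/, so it lowers to [e]. /xetgaroiraktiog/ → xetgaroeraktiog.
Rule 4 (stop-cluster e-epenthesis): /t/ and /g/ form a stop–stop cluster, so [e] is inserted between them. /k/ and /t/ form a stop–stop cluster, so [e] is inserted between them. /xetgaroeraktiog/ → xetegaroeraketiog.
Rule 5 (final devoicing): /g/ is a voiced obstruent in word-final position, so it devoices to [k]. /xetegaroeraketiog/ → xetegaroeraketiok.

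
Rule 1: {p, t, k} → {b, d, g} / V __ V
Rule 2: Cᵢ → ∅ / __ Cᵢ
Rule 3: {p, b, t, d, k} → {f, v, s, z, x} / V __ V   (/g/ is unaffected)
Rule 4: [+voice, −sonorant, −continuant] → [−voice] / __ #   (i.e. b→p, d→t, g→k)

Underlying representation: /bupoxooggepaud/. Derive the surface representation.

Rule 1 (intervocalic voicing): /p/ is a voiceless stop between vowels /u/ and /o/, so it voices to [b]. /p/ is a voiceless stop between vowels /e/ and /a/, so it voices to [b]. /bupoxooggepaud/ → buboxooggebaud.
Rule 2 (degemination): /gg/ is a geminate; the first /g/ deletes. /buboxooggebaud/ → buboxoogebaud.
Rule 3 (intervocalic spirantization): /b/ is a stop between vowels /u/ and /o/, so it spirantizes to the fricative [v]. /b/ is a stop between vowels /e/ and /a/, so it spirantizes to the fricative [v]. /buboxoogebaud/ → buvoxoogevaud.
Rule 4 (final devoicing): /d/ is a voiced stop in word-final position, so it devoices to [t]. /buvoxoogevaud/ → buvoxoogevaut.

buvoxoogevaut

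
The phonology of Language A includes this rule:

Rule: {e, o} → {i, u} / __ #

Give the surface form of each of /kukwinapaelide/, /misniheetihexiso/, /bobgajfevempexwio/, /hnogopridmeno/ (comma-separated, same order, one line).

/kukwinapaelide/: /e/ is a mid vowel in word-final position, so it raises to [i]. → [kukwinapaelidi].
/misniheetihexiso/: /o/ is a mid vowel in word-final position, so it raises to [u]. → [misniheetihexisu].
/bobgajfevempexwio/: /o/ is a mid vowel in word-final position, so it raises to [u]. → [bobgajfevempexwiu].
/hnogopridmeno/: /o/ is a mid vowel in word-final position, so it raises to [u]. → [hnogopridmenu].

kukwinapaelidi, misniheetihexisu, bobgajfevempexwiu, hnogopridmenu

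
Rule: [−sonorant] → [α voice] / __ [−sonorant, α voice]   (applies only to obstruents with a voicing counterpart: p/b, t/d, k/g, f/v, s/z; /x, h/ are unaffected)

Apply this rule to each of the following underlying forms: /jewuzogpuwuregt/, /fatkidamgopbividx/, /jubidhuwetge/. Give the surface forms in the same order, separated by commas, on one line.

jewuzokpuwurekt, fatkidamgobbivitx, jubithuwedge

/jewuzogpuwuregt/: /g/ precedes the voiceless obstruent /p/, so it devoices to [k] by assimilation. /g/ precedes the voiceless obstruent /t/, so it devoices to [k] by assimilation. → [jewuzokpuwurekt].
/fatkidamgopbividx/: /p/ precedes the voiced obstruent /b/, so it voices to [b] by assimilation. /d/ precedes the voiceless obstruent /x/, so it devoices to [t] by assimilation. → [fatkidamgobbivitx].
/jubidhuwetge/: /d/ precedes the voiceless obstruent /h/, so it devoices to [t] by assimilation. /t/ precedes the voiced obstruent /g/, so it voices to [d] by assimilation. → [jubithuwedge].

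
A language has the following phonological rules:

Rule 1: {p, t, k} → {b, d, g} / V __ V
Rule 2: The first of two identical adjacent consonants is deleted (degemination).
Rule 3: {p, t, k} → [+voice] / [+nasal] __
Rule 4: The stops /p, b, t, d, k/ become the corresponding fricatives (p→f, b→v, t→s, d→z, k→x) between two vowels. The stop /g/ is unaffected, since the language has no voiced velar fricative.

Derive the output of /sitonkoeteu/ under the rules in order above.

sizongoezeu

Rule 1 (intervocalic voicing): /t/ is a voiceless stop between vowels /i/ and /o/, so it voices to [d]. /t/ is a voiceless stop between vowels /e/ and /e/, so it voices to [d]. /sitonkoeteu/ → sidonkoedeu.
Rule 2 (degemination): no segment meets the environment; /sidonkoedeu/ is unchanged.
Rule 3 (post-nasal voicing): /k/ is a voiceless stop immediately after the nasal /n/, so it voices to [g]. /sidonkoedeu/ → sidongoedeu.
Rule 4 (intervocalic spirantization): /d/ is a stop between vowels /i/ and /o/, so it spirantizes to the fricative [z]. /d/ is a stop between vowels /e/ and /e/, so it spirantizes to the fricative [z]. /sidongoedeu/ → sizongoezeu.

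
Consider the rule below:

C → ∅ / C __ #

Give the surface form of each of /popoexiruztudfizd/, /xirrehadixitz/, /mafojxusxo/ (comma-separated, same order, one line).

/popoexiruztudfizd/: /d/ is the second consonant of a word-final cluster /zd/, so it deletes. → [popoexiruztudfiz].
/xirrehadixitz/: /z/ is the second consonant of a word-final cluster /tz/, so it deletes. → [xirrehadixit].
/mafojxusxo/: the rule's environment is not met; surfaces unchanged as [mafojxusxo].

popoexiruztudfiz, xirrehadixit, mafojxusxo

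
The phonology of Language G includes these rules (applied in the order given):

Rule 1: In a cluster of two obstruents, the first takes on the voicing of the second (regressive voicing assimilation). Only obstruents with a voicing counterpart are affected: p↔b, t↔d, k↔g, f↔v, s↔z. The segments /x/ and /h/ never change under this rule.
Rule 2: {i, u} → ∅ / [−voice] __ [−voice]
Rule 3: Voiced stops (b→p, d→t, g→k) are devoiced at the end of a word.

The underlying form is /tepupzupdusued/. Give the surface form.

Rule 1 (regressive voicing assimilation): /p/ precedes the voiced obstruent /z/, so it voices to [b] by assimilation. /p/ precedes the voiced obstruent /d/, so it voices to [b] by assimilation. /tepupzupdusued/ → tepubzubdusued.
Rule 2 (high vowel syncope): no segment meets the environment; /tepubzubdusued/ is unchanged.
Rule 3 (final devoicing): /d/ is a voiced stop in word-final position, so it devoices to [t]. /tepubzubdusued/ → tepubzubdusuet.

tepubzubdusuet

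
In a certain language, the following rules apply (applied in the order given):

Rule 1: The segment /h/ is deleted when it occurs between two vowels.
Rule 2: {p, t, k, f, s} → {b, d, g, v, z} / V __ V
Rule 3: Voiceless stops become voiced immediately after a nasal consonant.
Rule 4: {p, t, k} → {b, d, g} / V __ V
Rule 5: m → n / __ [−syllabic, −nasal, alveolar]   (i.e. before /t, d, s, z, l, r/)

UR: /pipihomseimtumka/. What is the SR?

pibionseindumga

Rule 1 (intervocalic h-deletion): /h/ occurs between vowels /i/ and /o/, so it deletes. /pipihomseimtumka/ → pipiomseimtumka.
Rule 2 (intervocalic voicing): /p/ is a voiceless obstruent between vowels /i/ and /i/, so it voices to [b]. /pipiomseimtumka/ → pibiomseimtumka.
Rule 3 (post-nasal voicing): /t/ is a voiceless stop immediately after the nasal /m/, so it voices to [d]. /k/ is a voiceless stop immediately after the nasal /m/, so it voices to [g]. /pibiomseimtumka/ → pibiomseimdumga.
Rule 4 (intervocalic voicing): no segment meets the environment; /pibiomseimdumga/ is unchanged.
Rule 5 (nasal place assimilation): /m/ precedes the alveolar consonant /s/, so it assimilates in place to [n]. /m/ precedes the alveolar consonant /d/, so it assimilates in place to [n]. /pibiomseimdumga/ → pibionseindumga.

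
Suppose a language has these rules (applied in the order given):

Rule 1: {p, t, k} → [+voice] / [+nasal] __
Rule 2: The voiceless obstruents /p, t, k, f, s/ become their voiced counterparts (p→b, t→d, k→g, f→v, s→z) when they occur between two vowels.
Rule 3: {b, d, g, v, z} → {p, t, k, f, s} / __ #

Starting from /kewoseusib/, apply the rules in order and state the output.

Rule 1 (post-nasal voicing): no segment meets the environment; /kewoseusib/ is unchanged.
Rule 2 (intervocalic voicing): /s/ is a voiceless obstruent between vowels /o/ and /e/, so it voices to [z]. /s/ is a voiceless obstruent between vowels /u/ and /i/, so it voices to [z]. /kewoseusib/ → kewozeuzib.
Rule 3 (final devoicing): /b/ is a voiced obstruent in word-final position, so it devoices to [p]. /kewozeuzib/ → kewozeuzip.

kewozeuzip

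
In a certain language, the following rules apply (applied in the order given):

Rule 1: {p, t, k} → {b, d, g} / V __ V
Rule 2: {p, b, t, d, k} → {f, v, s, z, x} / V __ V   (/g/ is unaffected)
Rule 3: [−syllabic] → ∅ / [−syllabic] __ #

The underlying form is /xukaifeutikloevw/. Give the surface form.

Rule 1 (intervocalic voicing): /k/ is a voiceless stop between vowels /u/ and /a/, so it voices to [g]. /t/ is a voiceless stop between vowels /u/ and /i/, so it voices to [d]. /xukaifeutikloevw/ → xugaifeudikloevw.
Rule 2 (intervocalic spirantization): /d/ is a stop between vowels /u/ and /i/, so it spirantizes to the fricative [z]. /xugaifeudikloevw/ → xugaifeuzikloevw.
Rule 3 (final cluster simplification): /w/ is the second consonant of a word-final cluster /vw/, so it deletes. /xugaifeuzikloevw/ → xugaifeuzikloev.

xugaifeuzikloev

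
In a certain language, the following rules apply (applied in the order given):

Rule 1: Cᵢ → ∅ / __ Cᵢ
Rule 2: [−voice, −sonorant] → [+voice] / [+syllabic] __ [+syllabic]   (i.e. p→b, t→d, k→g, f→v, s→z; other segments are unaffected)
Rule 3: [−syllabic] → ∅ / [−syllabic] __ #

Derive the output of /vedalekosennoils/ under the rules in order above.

vedalegozenoil

Rule 1 (degemination): /nn/ is a geminate; the first /n/ deletes. /vedalekosennoils/ → vedalekosenoils.
Rule 2 (intervocalic voicing): /k/ is a voiceless obstruent between vowels /e/ and /o/, so it voices to [g]. /s/ is a voiceless obstruent between vowels /o/ and /e/, so it voices to [z]. /vedalekosenoils/ → vedalegozenoils.
Rule 3 (final cluster simplification): /s/ is the second consonant of a word-final cluster /ls/, so it deletes. /vedalegozenoils/ → vedalegozenoil.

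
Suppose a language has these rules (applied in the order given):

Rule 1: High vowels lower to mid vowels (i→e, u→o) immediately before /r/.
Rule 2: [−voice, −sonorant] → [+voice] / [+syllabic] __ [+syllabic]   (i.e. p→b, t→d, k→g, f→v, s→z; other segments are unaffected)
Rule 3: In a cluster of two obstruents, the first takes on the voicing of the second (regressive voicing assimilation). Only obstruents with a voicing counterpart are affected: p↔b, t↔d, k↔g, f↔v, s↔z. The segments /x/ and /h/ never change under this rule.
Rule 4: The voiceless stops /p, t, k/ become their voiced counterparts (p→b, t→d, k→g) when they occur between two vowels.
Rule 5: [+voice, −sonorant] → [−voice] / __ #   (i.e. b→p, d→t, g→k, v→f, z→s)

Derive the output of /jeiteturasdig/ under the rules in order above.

Rule 1 (pre-rhotic lowering): /u/ is a high vowel immediately before /r/, so it lowers to [o]. /jeiteturasdig/ → jeitetorasdig.
Rule 2 (intervocalic voicing): /t/ is a voiceless obstruent between vowels /i/ and /e/, so it voices to [d]. /t/ is a voiceless obstruent between vowels /e/ and /o/, so it voices to [d]. /jeitetorasdig/ → jeidedorasdig.
Rule 3 (regressive voicing assimilation): /s/ precedes the voiced obstruent /d/, so it voices to [z] by assimilation. /jeidedorasdig/ → jeidedorazdig.
Rule 4 (intervocalic voicing): no segment meets the environment; /jeidedorazdig/ is unchanged.
Rule 5 (final devoicing): /g/ is a voiced obstruent in word-final position, so it devoices to [k]. /jeidedorazdig/ → jeidedorazdik.

jeidedorazdik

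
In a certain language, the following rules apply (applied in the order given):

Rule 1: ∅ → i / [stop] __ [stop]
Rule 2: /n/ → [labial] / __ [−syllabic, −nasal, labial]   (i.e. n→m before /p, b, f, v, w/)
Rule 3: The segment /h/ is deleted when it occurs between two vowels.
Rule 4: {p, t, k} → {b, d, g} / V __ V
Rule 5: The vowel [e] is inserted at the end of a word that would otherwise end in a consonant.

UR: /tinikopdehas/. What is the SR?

tinigobidease

Rule 1 (stop-cluster i-epenthesis): /p/ and /d/ form a stop–stop cluster, so [i] is inserted between them. /tinikopdehas/ → tinikopidehas.
Rule 2 (nasal place assimilation): no segment meets the environment; /tinikopidehas/ is unchanged.
Rule 3 (intervocalic h-deletion): /h/ occurs between vowels /e/ and /a/, so it deletes. /tinikopidehas/ → tinikopideas.
Rule 4 (intervocalic voicing): /k/ is a voiceless stop between vowels /i/ and /o/, so it voices to [g]. /p/ is a voiceless stop between vowels /o/ and /i/, so it voices to [b]. /tinikopideas/ → tinigobideas.
Rule 5 (final e-epenthesis): the form ends in the consonant /s/, so [e] is inserted word-finally. /tinigobideas/ → tinigobidease.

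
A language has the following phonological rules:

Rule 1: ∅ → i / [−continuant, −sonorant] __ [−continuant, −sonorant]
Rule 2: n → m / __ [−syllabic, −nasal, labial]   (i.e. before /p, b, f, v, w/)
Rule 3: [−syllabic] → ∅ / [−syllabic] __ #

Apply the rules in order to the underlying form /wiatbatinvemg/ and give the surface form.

Rule 1 (stop-cluster i-epenthesis): /t/ and /b/ form a stop–stop cluster, so [i] is inserted between them. /wiatbatinvemg/ → wiatibatinvemg.
Rule 2 (nasal place assimilation): /n/ precedes the labial consonant /v/, so it assimilates in place to [m]. /wiatibatinvemg/ → wiatibatimvemg.
Rule 3 (final cluster simplification): /g/ is the second consonant of a word-final cluster /mg/, so it deletes. /wiatibatimvemg/ → wiatibatimvem.

wiatibatimvem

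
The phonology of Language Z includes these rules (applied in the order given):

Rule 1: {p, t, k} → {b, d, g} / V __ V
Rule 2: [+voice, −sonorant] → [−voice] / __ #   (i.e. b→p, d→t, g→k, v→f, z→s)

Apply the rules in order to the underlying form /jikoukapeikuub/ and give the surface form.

jigougabeiguup

Rule 1 (intervocalic voicing): /k/ is a voiceless stop between vowels /i/ and /o/, so it voices to [g]. /k/ is a voiceless stop between vowels /u/ and /a/, so it voices to [g]. /p/ is a voiceless stop between vowels /a/ and /e/, so it voices to [b]. /k/ is a voiceless stop between vowels /i/ and /u/, so it voices to [g]. /jikoukapeikuub/ → jigougabeiguub.
Rule 2 (final devoicing): /b/ is a voiced obstruent in word-final position, so it devoices to [p]. /jigougabeiguub/ → jigougabeiguup.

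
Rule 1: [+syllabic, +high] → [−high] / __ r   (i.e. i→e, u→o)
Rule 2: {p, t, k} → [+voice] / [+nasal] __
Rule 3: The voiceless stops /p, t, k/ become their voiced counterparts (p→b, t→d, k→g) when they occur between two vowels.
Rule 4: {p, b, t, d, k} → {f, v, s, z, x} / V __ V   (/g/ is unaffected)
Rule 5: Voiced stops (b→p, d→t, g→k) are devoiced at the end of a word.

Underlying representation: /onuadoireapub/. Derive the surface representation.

Rule 1 (pre-rhotic lowering): /i/ is a high vowel immediately before /r/, so it lowers to [e]. /onuadoireapub/ → onuadoereapub.
Rule 2 (post-nasal voicing): no segment meets the environment; /onuadoereapub/ is unchanged.
Rule 3 (intervocalic voicing): /p/ is a voiceless stop between vowels /a/ and /u/, so it voices to [b]. /onuadoereapub/ → onuadoereabub.
Rule 4 (intervocalic spirantization): /d/ is a stop between vowels /a/ and /o/, so it spirantizes to the fricative [z]. /b/ is a stop between vowels /a/ and /u/, so it spirantizes to the fricative [v]. /onuadoereabub/ → onuazoereavub.
Rule 5 (final devoicing): /b/ is a voiced stop in word-final position, so it devoices to [p]. /onuazoereavub/ → onuazoereavup.

onuazoereavup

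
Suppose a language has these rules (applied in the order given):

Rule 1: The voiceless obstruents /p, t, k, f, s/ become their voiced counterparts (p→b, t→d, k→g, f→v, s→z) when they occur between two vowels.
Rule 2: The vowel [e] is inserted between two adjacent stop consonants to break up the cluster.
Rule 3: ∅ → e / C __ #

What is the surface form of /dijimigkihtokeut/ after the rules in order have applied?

Rule 1 (intervocalic voicing): /k/ is a voiceless obstruent between vowels /o/ and /e/, so it voices to [g]. /dijimigkihtokeut/ → dijimigkihtogeut.
Rule 2 (stop-cluster e-epenthesis): /g/ and /k/ form a stop–stop cluster, so [e] is inserted between them. /dijimigkihtogeut/ → dijimigekihtogeut.
Rule 3 (final e-epenthesis): the form ends in the consonant /t/, so [e] is inserted word-finally. /dijimigekihtogeut/ → dijimigekihtogeute.

dijimigekihtogeute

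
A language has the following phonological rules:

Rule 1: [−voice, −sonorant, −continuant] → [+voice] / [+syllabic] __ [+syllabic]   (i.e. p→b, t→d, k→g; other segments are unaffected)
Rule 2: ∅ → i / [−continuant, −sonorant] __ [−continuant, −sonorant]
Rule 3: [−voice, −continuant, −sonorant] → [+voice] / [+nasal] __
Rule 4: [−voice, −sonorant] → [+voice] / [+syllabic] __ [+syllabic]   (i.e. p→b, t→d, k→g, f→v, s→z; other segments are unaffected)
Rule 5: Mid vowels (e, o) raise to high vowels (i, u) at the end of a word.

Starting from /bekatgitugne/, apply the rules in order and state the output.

begadigidugni

Rule 1 (intervocalic voicing): /k/ is a voiceless stop between vowels /e/ and /a/, so it voices to [g]. /t/ is a voiceless stop between vowels /i/ and /u/, so it voices to [d]. /bekatgitugne/ → begatgidugne.
Rule 2 (stop-cluster i-epenthesis): /t/ and /g/ form a stop–stop cluster, so [i] is inserted between them. /begatgidugne/ → begatigidugne.
Rule 3 (post-nasal voicing): no segment meets the environment; /begatigidugne/ is unchanged.
Rule 4 (intervocalic voicing): /t/ is a voiceless obstruent between vowels /a/ and /i/, so it voices to [d]. /begatigidugne/ → begadigidugne.
Rule 5 (final vowel raising): /e/ is a mid vowel in word-final position, so it raises to [i]. /begadigidugne/ → begadigidugni.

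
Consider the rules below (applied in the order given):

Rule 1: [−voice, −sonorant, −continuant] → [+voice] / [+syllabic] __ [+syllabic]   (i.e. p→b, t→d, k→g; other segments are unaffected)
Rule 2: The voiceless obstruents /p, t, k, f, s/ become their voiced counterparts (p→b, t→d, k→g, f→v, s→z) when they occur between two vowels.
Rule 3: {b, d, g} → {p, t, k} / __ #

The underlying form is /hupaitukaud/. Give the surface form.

Rule 1 (intervocalic voicing): /p/ is a voiceless stop between vowels /u/ and /a/, so it voices to [b]. /t/ is a voiceless stop between vowels /i/ and /u/, so it voices to [d]. /k/ is a voiceless stop between vowels /u/ and /a/, so it voices to [g]. /hupaitukaud/ → hubaidugaud.
Rule 2 (intervocalic voicing): no segment meets the environment; /hubaidugaud/ is unchanged.
Rule 3 (final devoicing): /d/ is a voiced stop in word-final position, so it devoices to [t]. /hubaidugaud/ → hubaidugaut.

hubaidugaut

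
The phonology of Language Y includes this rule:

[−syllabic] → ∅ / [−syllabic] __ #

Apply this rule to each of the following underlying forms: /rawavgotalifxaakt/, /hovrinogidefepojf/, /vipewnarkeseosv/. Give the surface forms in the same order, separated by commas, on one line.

/rawavgotalifxaakt/: /t/ is the second consonant of a word-final cluster /kt/, so it deletes. → [rawavgotalifxaak].
/hovrinogidefepojf/: /f/ is the second consonant of a word-final cluster /jf/, so it deletes. → [hovrinogidefepoj].
/vipewnarkeseosv/: /v/ is the second consonant of a word-final cluster /sv/, so it deletes. → [vipewnarkeseos].

rawavgotalifxaak, hovrinogidefepoj, vipewnarkeseos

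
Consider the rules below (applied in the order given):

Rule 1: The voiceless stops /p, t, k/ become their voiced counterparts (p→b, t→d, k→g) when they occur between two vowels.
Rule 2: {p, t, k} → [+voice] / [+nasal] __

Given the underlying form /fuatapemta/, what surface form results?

Rule 1 (intervocalic voicing): /t/ is a voiceless stop between vowels /a/ and /a/, so it voices to [d]. /p/ is a voiceless stop between vowels /a/ and /e/, so it voices to [b]. /fuatapemta/ → fuadabemta.
Rule 2 (post-nasal voicing): /t/ is a voiceless stop immediately after the nasal /m/, so it voices to [d]. /fuadabemta/ → fuadabemda.

fuadabemda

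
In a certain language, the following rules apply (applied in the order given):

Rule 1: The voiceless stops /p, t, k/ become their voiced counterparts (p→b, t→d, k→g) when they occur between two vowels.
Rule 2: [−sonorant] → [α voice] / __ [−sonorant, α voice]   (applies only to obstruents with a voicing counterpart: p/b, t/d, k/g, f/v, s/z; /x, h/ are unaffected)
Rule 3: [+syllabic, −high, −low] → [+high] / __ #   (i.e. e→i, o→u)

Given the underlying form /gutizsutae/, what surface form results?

Rule 1 (intervocalic voicing): /t/ is a voiceless stop between vowels /u/ and /i/, so it voices to [d]. /t/ is a voiceless stop between vowels /u/ and /a/, so it voices to [d]. /gutizsutae/ → gudizsudae.
Rule 2 (regressive voicing assimilation): /z/ precedes the voiceless obstruent /s/, so it devoices to [s] by assimilation. /gudizsudae/ → gudissudae.
Rule 3 (final vowel raising): /e/ is a mid vowel in word-final position, so it raises to [i]. /gudissudae/ → gudissudai.

gudissudai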